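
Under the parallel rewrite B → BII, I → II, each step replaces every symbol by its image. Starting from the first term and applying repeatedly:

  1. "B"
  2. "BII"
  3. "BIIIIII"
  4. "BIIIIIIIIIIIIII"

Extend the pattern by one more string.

BIIIIIIIIIIIIIIIIIIIIIIIIIIIIII

Applying the rule to each of the 15 symbols of BIIIIIIIIIIIIII gives the pieces BII II II II II II II II II II II II II II II, which concatenate to the answer.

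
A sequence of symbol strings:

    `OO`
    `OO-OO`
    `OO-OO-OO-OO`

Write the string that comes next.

OO-OO-OO-OO-OO-OO-OO-OO

s(k+1) = s(k)·-·s(k) — each term doubles the last with '-' between the halves.
One more doubling of OO-OO-OO-OO gives the answer.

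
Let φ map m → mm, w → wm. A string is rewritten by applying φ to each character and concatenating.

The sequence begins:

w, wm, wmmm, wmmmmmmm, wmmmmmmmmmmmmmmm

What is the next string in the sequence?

wmmmmmmmmmmmmmmmmmmmmmmmmmmmmmmm

Replace each of the 16 characters of wmmmmmmmmmmmmmmm in place — wm mm mm mm mm mm mm mm mm mm mm mm mm mm mm mm — and concatenate.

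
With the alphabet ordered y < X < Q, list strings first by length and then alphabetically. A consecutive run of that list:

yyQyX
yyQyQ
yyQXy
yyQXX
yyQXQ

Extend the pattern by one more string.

Treat yyQXQ as a base-3 numeral over the given alphabet and add one, carrying through any trailing Q's.

yyQQy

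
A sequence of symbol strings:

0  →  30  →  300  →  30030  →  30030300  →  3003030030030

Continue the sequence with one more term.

From term 3 onward, concatenate the last term with the second-to-last: 30·0 = 300, 300·30 = 30030, …
Continuing: 3003030030030 · 30030300 gives term 7.

300303003003030030300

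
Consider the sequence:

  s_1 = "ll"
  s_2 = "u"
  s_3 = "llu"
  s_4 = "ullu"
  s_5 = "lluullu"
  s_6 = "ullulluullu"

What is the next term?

Each term (from the third on) is the two preceding terms concatenated in order: term 3 = ll·u = llu.
Continuing: lluullu · ullulluullu gives term 7.

lluulluullulluullu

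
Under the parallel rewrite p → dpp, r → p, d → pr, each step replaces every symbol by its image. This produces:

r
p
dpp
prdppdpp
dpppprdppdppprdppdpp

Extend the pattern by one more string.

Rewriting the 20 symbols of dpppprdppdppprdppdpp one by one yields pr dpp dpp dpp dpp p pr dpp dpp pr dpp dpp dpp p pr dpp dpp pr dpp dpp; concatenated:

prdppdppdppdpppprdppdppprdppdppdpppprdppdppprdppdpp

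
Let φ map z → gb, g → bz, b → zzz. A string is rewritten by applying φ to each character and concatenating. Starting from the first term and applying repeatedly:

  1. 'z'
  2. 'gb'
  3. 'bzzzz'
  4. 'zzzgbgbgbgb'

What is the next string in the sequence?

Apply φ to zzzgbgbgbgb symbol by symbol: z→gb, z→gb, z→gb, g→bz, b→zzz, g→bz, b→zzz, g→bz, b→zzz, g→bz, b→zzz; joined: gb gb gb bz zzz bz zzz bz zzz bz zzz.

gbgbgbbzzzzbzzzzbzzzzbzzzz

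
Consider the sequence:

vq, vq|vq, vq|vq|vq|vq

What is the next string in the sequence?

Every step duplicates the string with '|' between the halves.
Doubling vq|vq|vq|vq with '|' between the halves:

vq|vq|vq|vq|vq|vq|vq|vq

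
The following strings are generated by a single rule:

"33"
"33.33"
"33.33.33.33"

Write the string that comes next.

Each string is two copies of the previous one joined by '.'.
So the next term is two copies of 33.33.33.33 with '.' between the halves.

33.33.33.33.33.33.33.33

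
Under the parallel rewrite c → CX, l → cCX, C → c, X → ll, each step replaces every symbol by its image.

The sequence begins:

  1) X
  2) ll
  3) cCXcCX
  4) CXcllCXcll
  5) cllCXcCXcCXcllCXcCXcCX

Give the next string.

CXcCXcCXcllCXcllCXcllCXcCXcCXcllCXcllCXcll

Applying the rule to each of the 22 symbols of cllCXcCXcCXcllCXcCXcCX gives the pieces CX cCX cCX c ll CX c ll CX c ll CX cCX cCX c ll CX c ll CX c ll, which concatenate to the answer.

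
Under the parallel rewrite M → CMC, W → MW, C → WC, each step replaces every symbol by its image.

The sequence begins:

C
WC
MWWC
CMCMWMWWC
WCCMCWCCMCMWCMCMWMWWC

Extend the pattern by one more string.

Replace each of the 21 characters of WCCMCWCCMCMWCMCMWMWWC in place — MW WC WC CMC WC MW WC WC CMC WC CMC MW WC CMC WC CMC MW CMC MW MW WC — and concatenate.

MWWCWCCMCWCMWWCWCCMCWCCMCMWWCCMCWCCMCMWCMCMWMWWC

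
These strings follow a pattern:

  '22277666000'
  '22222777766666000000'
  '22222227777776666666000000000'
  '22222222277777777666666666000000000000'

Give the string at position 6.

22222222222227777777777776666666666666000000000000000000

Term n consists of 2n+1 2's, followed by 2n 7's, followed by 2n+1 6's, followed by 3n 0's (n = 1, 2, …).
Setting n = 6 gives 13, 12, 13, 18 characters in each block.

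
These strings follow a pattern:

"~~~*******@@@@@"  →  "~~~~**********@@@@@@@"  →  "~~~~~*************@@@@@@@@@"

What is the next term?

~~~~~~****************@@@@@@@@@@@

The n-th term is n+1 ~'s then 3n+1 *'s then 2n+1 @'s, where the shown terms are n = 2, 3, 4.
At n = 5 the blocks have lengths 6, 16, 11.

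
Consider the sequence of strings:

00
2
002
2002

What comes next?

0022002

From term 3 onward, concatenate the second-to-last term with the last: 00·2 = 002, 2·002 = 2002, …
Continuing: 002 · 2002 gives term 5.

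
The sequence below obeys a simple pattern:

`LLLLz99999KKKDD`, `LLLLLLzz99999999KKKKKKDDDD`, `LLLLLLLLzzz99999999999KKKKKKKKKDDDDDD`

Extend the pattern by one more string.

Term n consists of 2n+2 L's, followed by n z's, followed by 3n+2 9's, followed by 3n K's, followed by 2n D's (n = 1, 2, …).
For the next term, n = 4, so the run lengths are 10, 4, 14, 12, 8.

LLLLLLLLLLzzzz99999999999999KKKKKKKKKKKKDDDDDDDD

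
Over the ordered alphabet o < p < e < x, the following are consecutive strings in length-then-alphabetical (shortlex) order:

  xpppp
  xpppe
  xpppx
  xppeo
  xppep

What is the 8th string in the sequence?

Stepping forward 3 times from xppep: xppep → xppee → xppex, then the target.

xppxo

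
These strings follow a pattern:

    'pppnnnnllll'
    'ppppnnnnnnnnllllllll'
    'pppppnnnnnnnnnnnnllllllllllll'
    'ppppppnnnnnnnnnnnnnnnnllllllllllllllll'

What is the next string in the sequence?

pppppppnnnnnnnnnnnnnnnnnnnnllllllllllllllllllll

Term n consists of n+2 p's, followed by 4n n's, followed by 4n l's (n = 1, 2, …).
At n = 5 the blocks have lengths 7, 20, 20.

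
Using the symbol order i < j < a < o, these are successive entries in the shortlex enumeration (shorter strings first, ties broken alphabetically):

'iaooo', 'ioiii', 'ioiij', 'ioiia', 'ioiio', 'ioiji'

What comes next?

The successor of ioiji increments the rightmost position that isn't already o and resets every position after it to i.

ioijj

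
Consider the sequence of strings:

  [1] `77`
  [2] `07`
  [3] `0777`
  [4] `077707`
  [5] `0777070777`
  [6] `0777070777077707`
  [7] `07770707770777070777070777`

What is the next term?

077707077707770707770707770777070777077707

This is a Fibonacci-style word recurrence s(k) = s(k−1)·s(k−2): e.g. 07·77 = 0777.
Continuing: 07770707770777070777070777 · 0777070777077707 gives term 8.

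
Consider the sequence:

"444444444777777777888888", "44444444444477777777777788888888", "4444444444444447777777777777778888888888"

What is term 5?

44444444444444444444477777777777777777777788888888888888

Reading off run lengths: 4 runs 9, 12, 15; 7 runs 9, 12, 15; 8 runs 6, 8, 10 — each is linear in n, where the shown terms are n = 3, 4, 5.
Setting n = 7 gives 21, 21, 14 characters in each block.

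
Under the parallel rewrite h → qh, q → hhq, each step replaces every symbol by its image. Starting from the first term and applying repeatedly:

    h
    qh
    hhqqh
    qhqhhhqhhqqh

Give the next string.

Apply φ to qhqhhhqhhqqh symbol by symbol: q→hhq, h→qh, q→hhq, h→qh, h→qh, h→qh, q→hhq, h→qh, h→qh, q→hhq, q→hhq, h→qh; joined: hhq qh hhq qh qh qh hhq qh qh hhq hhq qh.

hhqqhhhqqhqhqhhhqqhqhhhqhhqqh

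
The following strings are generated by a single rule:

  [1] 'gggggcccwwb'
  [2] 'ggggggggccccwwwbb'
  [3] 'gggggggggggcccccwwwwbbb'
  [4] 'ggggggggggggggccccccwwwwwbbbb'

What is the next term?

Each string has the form g^{3n-1} c^{n+1} w^{n} b^{n-1}, where the shown terms are n = 2, 3, 4, 5.
At n = 6 the blocks have lengths 17, 7, 6, 5.

gggggggggggggggggcccccccwwwwwwbbbbb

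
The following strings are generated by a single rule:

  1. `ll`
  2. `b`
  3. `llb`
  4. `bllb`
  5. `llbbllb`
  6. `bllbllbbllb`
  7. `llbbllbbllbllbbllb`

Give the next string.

bllbllbbllbllbbllbbllbllbbllb

From term 3 onward, concatenate the second-to-last term with the last: ll·b = llb, b·llb = bllb, …
The next term joins bllbllbbllb and llbbllbbllbllbbllb.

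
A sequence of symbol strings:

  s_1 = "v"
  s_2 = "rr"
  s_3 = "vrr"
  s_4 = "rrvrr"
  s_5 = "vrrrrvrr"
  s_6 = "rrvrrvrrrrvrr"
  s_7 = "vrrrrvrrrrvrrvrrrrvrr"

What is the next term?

From term 3 onward, concatenate the second-to-last term with the last: v·rr = vrr, rr·vrr = rrvrr, …
Continuing: rrvrrvrrrrvrr · vrrrrvrrrrvrrvrrrrvrr gives term 8.

rrvrrvrrrrvrrvrrrrvrrrrvrrvrrrrvrr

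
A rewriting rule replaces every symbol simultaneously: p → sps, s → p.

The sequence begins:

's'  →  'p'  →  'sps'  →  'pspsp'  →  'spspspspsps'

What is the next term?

pspspspspspspspspspsp

Rewriting each symbol of spspspspsps: s→p, p→sps, s→p, p→sps, s→p, p→sps, s→p, p→sps, s→p, p→sps, s→p, which concatenates to p sps p sps p sps p sps p sps p.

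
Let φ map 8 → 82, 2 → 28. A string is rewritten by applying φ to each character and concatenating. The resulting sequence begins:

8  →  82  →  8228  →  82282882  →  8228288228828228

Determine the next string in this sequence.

φ(8228288228828228) expands symbol-by-symbol to 82 28 28 82 28 82 82 28 28 82 82 28 82 28 28 82; joining the 16 pieces gives the next term.

82282882288282282882822882282882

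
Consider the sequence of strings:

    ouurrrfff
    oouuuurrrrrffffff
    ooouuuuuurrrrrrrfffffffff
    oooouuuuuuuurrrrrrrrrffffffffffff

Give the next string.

Term n consists of n o's, followed by 2n u's, followed by 2n+1 r's, followed by 3n f's (n = 1, 2, …).
For the next term, n = 5, so the run lengths are 5, 10, 11, 15.

ooooouuuuuuuuuurrrrrrrrrrrfffffffffffffff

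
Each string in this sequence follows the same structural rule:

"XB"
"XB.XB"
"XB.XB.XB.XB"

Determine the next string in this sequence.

Each string is two copies of the previous one joined by '.'.
One more doubling of XB.XB.XB.XB gives the answer.

XB.XB.XB.XB.XB.XB.XB.XB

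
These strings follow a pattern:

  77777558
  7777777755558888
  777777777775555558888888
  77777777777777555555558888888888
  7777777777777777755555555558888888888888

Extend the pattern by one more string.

777777777777777777775555555555558888888888888888

Each string has the form 7^{3n+2} 5^{2n} 8^{3n-2} (n = 1, 2, …).
Setting n = 6 gives 20, 12, 16 characters in each block.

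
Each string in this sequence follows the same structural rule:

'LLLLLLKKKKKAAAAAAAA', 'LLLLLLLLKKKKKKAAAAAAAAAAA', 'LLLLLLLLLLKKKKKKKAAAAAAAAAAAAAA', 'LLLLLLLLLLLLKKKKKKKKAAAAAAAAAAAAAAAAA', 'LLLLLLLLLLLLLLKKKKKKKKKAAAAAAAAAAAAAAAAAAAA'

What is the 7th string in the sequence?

The n-th term is 2n+2 L's then n+3 K's then 3n+2 A's, where the shown terms are n = 2, 3, 4, 5, 6.
Setting n = 8 gives 18, 11, 26 characters in each block.

LLLLLLLLLLLLLLLLLLKKKKKKKKKKKAAAAAAAAAAAAAAAAAAAAAAAAAA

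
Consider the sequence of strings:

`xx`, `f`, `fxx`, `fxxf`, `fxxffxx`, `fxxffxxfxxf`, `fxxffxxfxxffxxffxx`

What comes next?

fxxffxxfxxffxxffxxfxxffxxfxxf

From term 3 onward, concatenate the last term with the second-to-last: f·xx = fxx, fxx·f = fxxf, …
So term 8 is fxxffxxfxxffxxffxx·fxxffxxfxxf.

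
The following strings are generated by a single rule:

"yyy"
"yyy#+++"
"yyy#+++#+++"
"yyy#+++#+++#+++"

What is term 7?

yyy#+++#+++#+++#+++#+++#+++

Every step adds #+++ to the end: s(k+1) = s(k)·#+++.
From yyy#+++#+++#+++, 3 further steps: yyy#+++#+++#+++ → yyy#+++#+++#+++#+++ → yyy#+++#+++#+++#+++#+++ → (answer).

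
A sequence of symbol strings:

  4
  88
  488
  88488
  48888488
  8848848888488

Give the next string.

488884888848848888488

Each term (from the third on) is the two preceding terms concatenated in order: term 3 = 4·88 = 488.
The next term joins 48888488 and 8848848888488.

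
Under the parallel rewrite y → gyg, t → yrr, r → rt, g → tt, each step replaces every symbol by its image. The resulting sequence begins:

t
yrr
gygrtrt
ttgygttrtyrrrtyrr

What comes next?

yrryrrttgygttyrryrrrtyrrgygrtrtrtyrrgygrtrt

Replace each of the 17 characters of ttgygttrtyrrrtyrr in place — yrr yrr tt gyg tt yrr yrr rt yrr gyg rt rt rt yrr gyg rt rt — and concatenate.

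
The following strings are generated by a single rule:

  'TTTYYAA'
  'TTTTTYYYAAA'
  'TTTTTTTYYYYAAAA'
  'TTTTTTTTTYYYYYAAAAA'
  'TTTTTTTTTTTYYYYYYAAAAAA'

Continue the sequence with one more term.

TTTTTTTTTTTTTYYYYYYYAAAAAAA

Each string has the form T^{2n+1} Y^{n+1} A^{n+1} (n = 1, 2, …).
For the next term, n = 6, so the run lengths are 13, 7, 7.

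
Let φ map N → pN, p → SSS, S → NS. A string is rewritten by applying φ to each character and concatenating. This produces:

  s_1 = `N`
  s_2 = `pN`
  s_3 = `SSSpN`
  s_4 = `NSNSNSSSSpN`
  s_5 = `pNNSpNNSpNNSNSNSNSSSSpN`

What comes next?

Replace each of the 23 characters of pNNSpNNSpNNSNSNSNSSSSpN in place — SSS pN pN NS SSS pN pN NS SSS pN pN NS pN NS pN NS pN NS NS NS NS SSS pN — and concatenate.

SSSpNpNNSSSSpNpNNSSSSpNpNNSpNNSpNNSpNNSNSNSNSSSSpN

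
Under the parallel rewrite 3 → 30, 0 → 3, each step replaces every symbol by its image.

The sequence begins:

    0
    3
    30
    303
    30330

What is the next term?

Apply φ to 30330 symbol by symbol: 3→30, 0→3, 3→30, 3→30, 0→3; joined: 30 3 30 30 3.

30330303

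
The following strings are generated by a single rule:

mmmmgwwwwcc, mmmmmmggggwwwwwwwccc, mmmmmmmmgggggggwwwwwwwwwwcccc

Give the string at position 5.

Each string has the form m^{2n+2} g^{3n-2} w^{3n+1} c^{n+1} (n = 1, 2, …).
For term 5, n = 5, so the run lengths are 12, 13, 16, 6.

mmmmmmmmmmmmgggggggggggggwwwwwwwwwwwwwwwwcccccc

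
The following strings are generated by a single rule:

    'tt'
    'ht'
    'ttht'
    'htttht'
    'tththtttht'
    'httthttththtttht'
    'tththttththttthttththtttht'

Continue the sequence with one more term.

This is a Fibonacci-style word recurrence s(k) = s(k−2)·s(k−1): e.g. tt·ht = ttht.
Continuing: httthttththtttht · tththttththttthttththtttht gives term 8.

httthttththttthttththttththttthttththtttht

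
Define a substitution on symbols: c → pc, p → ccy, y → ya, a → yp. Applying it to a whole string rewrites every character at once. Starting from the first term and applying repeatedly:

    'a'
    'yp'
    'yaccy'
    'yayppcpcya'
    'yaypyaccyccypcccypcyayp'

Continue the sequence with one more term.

yaypyaccyyayppcpcyapcpcyaccypcpcpcyaccypcyaypyaccy

φ(yaypyaccyccypcccypcyayp) expands symbol-by-symbol to ya yp ya ccy ya yp pc pc ya pc pc ya ccy pc pc pc ya ccy pc ya yp ya ccy; joining the 23 pieces gives the next term.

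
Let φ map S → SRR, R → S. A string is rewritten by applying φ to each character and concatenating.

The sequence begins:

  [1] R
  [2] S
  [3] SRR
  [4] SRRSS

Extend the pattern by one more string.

Apply φ to SRRSS symbol by symbol: S→SRR, R→S, R→S, S→SRR, S→SRR; joined: SRR S S SRR SRR.

SRRSSSRRSRR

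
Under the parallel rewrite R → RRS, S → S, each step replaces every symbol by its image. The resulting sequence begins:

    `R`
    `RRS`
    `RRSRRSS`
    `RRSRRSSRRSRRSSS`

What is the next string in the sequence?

RRSRRSSRRSRRSSSRRSRRSSRRSRRSSSS

φ(RRSRRSSRRSRRSSS) expands symbol-by-symbol to RRS RRS S RRS RRS S S RRS RRS S RRS RRS S S S; joining the 15 pieces gives the next term.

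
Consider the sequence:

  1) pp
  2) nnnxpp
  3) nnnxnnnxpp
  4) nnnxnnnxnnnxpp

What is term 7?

The strings grow by a fixed prefix nnnx each time.
From nnnxnnnxnnnxpp, 3 further steps: nnnxnnnxnnnxpp → nnnxnnnxnnnxnnnxpp → nnnxnnnxnnnxnnnxnnnxpp → (answer).

nnnxnnnxnnnxnnnxnnnxnnnxpp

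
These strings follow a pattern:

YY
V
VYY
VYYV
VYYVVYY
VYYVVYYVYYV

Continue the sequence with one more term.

Each term (from the third on) is the previous term followed by the one before it: term 3 = V·YY = VYY.
The next term joins VYYVVYYVYYV and VYYVVYY.

VYYVVYYVYYVVYYVVYY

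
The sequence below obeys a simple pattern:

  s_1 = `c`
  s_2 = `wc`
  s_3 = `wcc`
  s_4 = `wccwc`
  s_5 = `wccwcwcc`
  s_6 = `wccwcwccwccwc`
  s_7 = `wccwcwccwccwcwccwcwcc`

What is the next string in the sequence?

Each term (from the third on) is the previous term followed by the one before it: term 3 = wc·c = wcc.
The next term joins wccwcwccwccwcwccwcwcc and wccwcwccwccwc.

wccwcwccwccwcwccwcwccwccwcwccwccwc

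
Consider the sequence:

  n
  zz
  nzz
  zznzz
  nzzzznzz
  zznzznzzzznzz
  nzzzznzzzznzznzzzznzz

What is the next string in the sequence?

Each term (from the third on) is the two preceding terms concatenated in order: term 3 = n·zz = nzz.
So term 8 is zznzznzzzznzz·nzzzznzzzznzznzzzznzz.

zznzznzzzznzznzzzznzzzznzznzzzznzz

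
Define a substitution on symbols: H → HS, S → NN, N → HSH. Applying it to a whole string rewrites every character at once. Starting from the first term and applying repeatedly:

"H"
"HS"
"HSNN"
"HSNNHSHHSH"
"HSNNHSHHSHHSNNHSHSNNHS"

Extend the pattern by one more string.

HSNNHSHHSHHSNNHSHSNNHSHSNNHSHHSHHSNNHSNNHSHHSHHSNN

φ(HSNNHSHHSHHSNNHSHSNNHS) expands symbol-by-symbol to HS NN HSH HSH HS NN HS HS NN HS HS NN HSH HSH HS NN HS NN HSH HSH HS NN; joining the 22 pieces gives the next term.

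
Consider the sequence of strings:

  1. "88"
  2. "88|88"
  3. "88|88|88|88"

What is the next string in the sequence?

Every step duplicates the string with '|' between the halves.
Doubling 88|88|88|88 with '|' between the halves:

88|88|88|88|88|88|88|88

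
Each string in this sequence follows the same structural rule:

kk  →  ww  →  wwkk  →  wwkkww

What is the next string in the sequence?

Each term (from the third on) is the previous term followed by the one before it: term 3 = ww·kk = wwkk.
Continuing: wwkkww · wwkk gives term 5.

wwkkwwwwkk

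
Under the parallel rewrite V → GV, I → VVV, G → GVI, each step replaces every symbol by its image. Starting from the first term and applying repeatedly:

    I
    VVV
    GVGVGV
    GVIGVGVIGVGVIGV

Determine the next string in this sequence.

φ(GVIGVGVIGVGVIGV) expands symbol-by-symbol to GVI GV VVV GVI GV GVI GV VVV GVI GV GVI GV VVV GVI GV; joining the 15 pieces gives the next term.

GVIGVVVVGVIGVGVIGVVVVGVIGVGVIGVVVVGVIGV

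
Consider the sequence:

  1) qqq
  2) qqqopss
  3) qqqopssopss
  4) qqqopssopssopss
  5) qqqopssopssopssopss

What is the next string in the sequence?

qqqopssopssopssopssopss

Every step adds opss to the end: s(k+1) = s(k)·opss.
So the next term is qqqopssopssopssopss·opss.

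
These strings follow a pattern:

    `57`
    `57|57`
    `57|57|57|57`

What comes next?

Each string is two copies of the previous one joined by '|'.
One more doubling of 57|57|57|57 gives the answer.

57|57|57|57|57|57|57|57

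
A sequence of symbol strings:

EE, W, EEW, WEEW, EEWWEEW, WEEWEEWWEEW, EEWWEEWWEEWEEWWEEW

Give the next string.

WEEWEEWWEEWEEWWEEWWEEWEEWWEEW

From term 3 onward, concatenate the second-to-last term with the last: EE·W = EEW, W·EEW = WEEW, …
The next term joins WEEWEEWWEEW and EEWWEEWWEEWEEWWEEW.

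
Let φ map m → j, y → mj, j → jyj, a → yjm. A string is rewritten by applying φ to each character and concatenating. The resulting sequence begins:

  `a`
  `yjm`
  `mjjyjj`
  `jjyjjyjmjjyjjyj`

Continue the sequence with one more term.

jyjjyjmjjyjjyjmjjyjjjyjjyjmjjyjjyjmjjyj

φ(jjyjjyjmjjyjjyj) expands symbol-by-symbol to jyj jyj mj jyj jyj mj jyj j jyj jyj mj jyj jyj mj jyj; joining the 15 pieces gives the next term.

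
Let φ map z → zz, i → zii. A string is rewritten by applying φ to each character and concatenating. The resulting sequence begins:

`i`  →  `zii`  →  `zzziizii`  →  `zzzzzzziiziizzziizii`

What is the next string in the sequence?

Rewriting the 20 symbols of zzzzzzziiziizzziizii one by one yields zz zz zz zz zz zz zz zii zii zz zii zii zz zz zz zii zii zz zii zii; concatenated:

zzzzzzzzzzzzzzziiziizzziiziizzzzzzziiziizzziizii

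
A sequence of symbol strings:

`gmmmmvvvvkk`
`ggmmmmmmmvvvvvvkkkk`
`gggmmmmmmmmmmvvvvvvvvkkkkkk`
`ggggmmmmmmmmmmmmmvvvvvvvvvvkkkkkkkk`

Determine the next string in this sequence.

Reading off run lengths: g runs 1, 2, 3, 4; m runs 4, 7, 10, 13; v runs 4, 6, 8, 10; k runs 2, 4, 6, 8 — each is linear in n (n = 1, 2, …).
At n = 5 the blocks have lengths 5, 16, 12, 10.

gggggmmmmmmmmmmmmmmmmvvvvvvvvvvvvkkkkkkkkkk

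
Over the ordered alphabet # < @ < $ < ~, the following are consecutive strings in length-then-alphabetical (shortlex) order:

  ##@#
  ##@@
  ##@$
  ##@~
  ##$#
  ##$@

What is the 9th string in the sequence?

##~#

Stepping forward 3 times from ##$@: ##$@ → ##$$ → ##$~, then the target.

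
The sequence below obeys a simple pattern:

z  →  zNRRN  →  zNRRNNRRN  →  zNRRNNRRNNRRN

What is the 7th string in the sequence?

Each term is the previous one with NRRN appended.
From zNRRNNRRNNRRN, 3 further steps: zNRRNNRRNNRRN → zNRRNNRRNNRRNNRRN → zNRRNNRRNNRRNNRRNNRRN → (answer).

zNRRNNRRNNRRNNRRNNRRNNRRN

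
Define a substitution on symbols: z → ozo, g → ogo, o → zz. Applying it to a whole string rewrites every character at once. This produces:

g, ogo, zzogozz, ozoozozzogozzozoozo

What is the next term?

Replace each of the 19 characters of ozoozozzogozzozoozo in place — zz ozo zz zz ozo zz ozo ozo zz ogo zz ozo ozo zz ozo zz zz ozo zz — and concatenate.

zzozozzzzozozzozoozozzogozzozoozozzozozzzzozozz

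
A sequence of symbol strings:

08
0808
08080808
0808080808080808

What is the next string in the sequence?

Every step duplicates the string.
One more doubling of 0808080808080808 gives the answer.

08080808080808080808080808080808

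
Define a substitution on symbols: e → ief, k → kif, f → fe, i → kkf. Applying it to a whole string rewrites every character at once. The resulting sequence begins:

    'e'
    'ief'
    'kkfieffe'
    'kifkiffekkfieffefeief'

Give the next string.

Applying the rule to each of the 21 symbols of kifkiffekkfieffefeief gives the pieces kif kkf fe kif kkf fe fe ief kif kif fe kkf ief fe fe ief fe ief kkf ief fe, which concatenate to the answer.

kifkkffekifkkffefeiefkifkiffekkfieffefeieffeiefkkfieffe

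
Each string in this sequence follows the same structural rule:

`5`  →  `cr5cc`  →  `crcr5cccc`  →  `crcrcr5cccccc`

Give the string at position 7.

crcrcrcrcrcr5cccccccccccc

s(k+1) = cr·s(k)·cc, so each term gains cr as a prefix and cc as a suffix.
From crcrcr5cccccc, 3 further steps: crcrcr5cccccc → crcrcrcr5cccccccc → crcrcrcrcr5cccccccccc → (answer).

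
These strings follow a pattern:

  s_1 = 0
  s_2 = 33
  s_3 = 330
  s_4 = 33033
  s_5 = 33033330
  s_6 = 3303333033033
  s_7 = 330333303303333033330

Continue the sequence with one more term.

3303333033033330333303303333033033

From term 3 onward, concatenate the last term with the second-to-last: 33·0 = 330, 330·33 = 33033, …
The next term joins 330333303303333033330 and 3303333033033.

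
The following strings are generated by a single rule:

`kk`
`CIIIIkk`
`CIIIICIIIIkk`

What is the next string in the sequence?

CIIIICIIIICIIIIkk

The strings grow by a fixed prefix CIIII each time.
One more step from CIIIICIIIIkk gives the answer.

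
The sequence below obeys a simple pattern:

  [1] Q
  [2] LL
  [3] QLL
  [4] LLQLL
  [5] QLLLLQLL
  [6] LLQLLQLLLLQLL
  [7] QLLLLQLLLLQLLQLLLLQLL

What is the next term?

From term 3 onward, concatenate the second-to-last term with the last: Q·LL = QLL, LL·QLL = LLQLL, …
Continuing: LLQLLQLLLLQLL · QLLLLQLLLLQLLQLLLLQLL gives term 8.

LLQLLQLLLLQLLQLLLLQLLLLQLLQLLLLQLL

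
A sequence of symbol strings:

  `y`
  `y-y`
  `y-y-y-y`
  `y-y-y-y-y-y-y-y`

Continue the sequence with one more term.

s(k+1) = s(k)·-·s(k) — each term doubles the last with '-' between the halves.
Doubling y-y-y-y-y-y-y-y with '-' between the halves:

y-y-y-y-y-y-y-y-y-y-y-y-y-y-y-y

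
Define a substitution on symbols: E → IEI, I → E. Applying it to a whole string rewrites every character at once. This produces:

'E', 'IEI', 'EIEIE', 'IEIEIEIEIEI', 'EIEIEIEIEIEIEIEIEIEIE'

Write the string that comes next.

IEIEIEIEIEIEIEIEIEIEIEIEIEIEIEIEIEIEIEIEIEI

Applying the rule to each of the 21 symbols of EIEIEIEIEIEIEIEIEIEIE gives the pieces IEI E IEI E IEI E IEI E IEI E IEI E IEI E IEI E IEI E IEI E IEI, which concatenate to the answer.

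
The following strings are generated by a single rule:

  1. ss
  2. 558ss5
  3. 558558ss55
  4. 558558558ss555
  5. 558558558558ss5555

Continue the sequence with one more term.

558558558558558ss55555

s(k+1) = 558·s(k)·5, so each term gains 558 as a prefix and 5 as a suffix.
So the next term is 558·558558558558ss5555·5.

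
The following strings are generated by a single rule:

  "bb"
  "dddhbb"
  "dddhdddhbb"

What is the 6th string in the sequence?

dddhdddhdddhdddhdddhbb

The strings grow by a fixed prefix dddh each time.
From dddhdddhbb, 3 further steps: dddhdddhbb → dddhdddhdddhbb → dddhdddhdddhdddhbb → (answer).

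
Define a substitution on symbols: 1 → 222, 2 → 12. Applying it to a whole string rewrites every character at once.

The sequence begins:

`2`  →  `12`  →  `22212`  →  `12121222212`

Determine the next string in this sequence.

Apply φ to 12121222212 symbol by symbol: 1→222, 2→12, 1→222, 2→12, 1→222, 2→12, 2→12, 2→12, 2→12, 1→222, 2→12; joined: 222 12 222 12 222 12 12 12 12 222 12.

22212222122221212121222212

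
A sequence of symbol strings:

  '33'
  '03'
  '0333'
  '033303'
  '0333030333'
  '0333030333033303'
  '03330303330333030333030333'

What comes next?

033303033303330303330303330333030333033303

Each term (from the third on) is the previous term followed by the one before it: term 3 = 03·33 = 0333.
So term 8 is 03330303330333030333030333·0333030333033303.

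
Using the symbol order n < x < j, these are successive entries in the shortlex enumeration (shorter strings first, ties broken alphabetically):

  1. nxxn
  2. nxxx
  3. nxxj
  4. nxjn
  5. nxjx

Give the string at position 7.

njnn

Continuing the enumeration 2 steps past nxjx: nxjx → nxjj → (answer).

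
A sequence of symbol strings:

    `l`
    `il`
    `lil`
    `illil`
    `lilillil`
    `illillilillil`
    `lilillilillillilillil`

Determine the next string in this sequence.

From term 3 onward, concatenate the second-to-last term with the last: l·il = lil, il·lil = illil, …
Continuing: illillilillil · lilillilillillilillil gives term 8.

illillilillillilillilillillilillil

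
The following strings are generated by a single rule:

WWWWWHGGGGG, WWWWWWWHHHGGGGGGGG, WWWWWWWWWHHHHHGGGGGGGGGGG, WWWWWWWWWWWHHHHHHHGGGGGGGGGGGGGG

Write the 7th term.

Each string has the form W^{2n+3} H^{2n-1} G^{3n+2} (n = 1, 2, …).
Setting n = 7 gives 17, 13, 23 characters in each block.

WWWWWWWWWWWWWWWWWHHHHHHHHHHHHHGGGGGGGGGGGGGGGGGGGGGGG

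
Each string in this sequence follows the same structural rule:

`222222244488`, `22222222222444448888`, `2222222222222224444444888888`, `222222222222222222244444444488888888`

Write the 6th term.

2222222222222222222222222224444444444444888888888888

Reading off run lengths: 2 runs 7, 11, 15, 19; 4 runs 3, 5, 7, 9; 8 runs 2, 4, 6, 8 — each is linear in n, where the shown terms are n = 2, 3, 4, 5.
At n = 7 the blocks have lengths 27, 13, 12.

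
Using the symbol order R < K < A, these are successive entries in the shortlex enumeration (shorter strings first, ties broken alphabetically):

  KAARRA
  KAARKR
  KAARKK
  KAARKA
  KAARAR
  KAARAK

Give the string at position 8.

KAAKRR

Continuing the enumeration 2 steps past KAARAK: KAARAK → KAARAA → (answer).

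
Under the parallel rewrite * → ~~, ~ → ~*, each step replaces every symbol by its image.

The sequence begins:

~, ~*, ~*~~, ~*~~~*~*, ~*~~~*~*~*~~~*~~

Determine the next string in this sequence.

~*~~~*~*~*~~~*~~~*~~~*~*~*~~~*~*

Applying the rule to each of the 16 symbols of ~*~~~*~*~*~~~*~~ gives the pieces ~* ~~ ~* ~* ~* ~~ ~* ~~ ~* ~~ ~* ~* ~* ~~ ~* ~*, which concatenate to the answer.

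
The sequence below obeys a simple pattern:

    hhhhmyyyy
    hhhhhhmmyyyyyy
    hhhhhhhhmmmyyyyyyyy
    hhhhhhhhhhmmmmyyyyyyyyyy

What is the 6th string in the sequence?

Reading off run lengths: h runs 4, 6, 8, 10; m runs 1, 2, 3, 4; y runs 4, 6, 8, 10 — each is linear in n, where the shown terms are n = 2, 3, 4, 5.
At n = 7 the blocks have lengths 14, 6, 14.

hhhhhhhhhhhhhhmmmmmmyyyyyyyyyyyyyy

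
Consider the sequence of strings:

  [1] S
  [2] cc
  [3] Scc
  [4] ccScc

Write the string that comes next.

SccccScc

Each term (from the third on) is the two preceding terms concatenated in order: term 3 = S·cc = Scc.
So term 5 is Scc·ccScc.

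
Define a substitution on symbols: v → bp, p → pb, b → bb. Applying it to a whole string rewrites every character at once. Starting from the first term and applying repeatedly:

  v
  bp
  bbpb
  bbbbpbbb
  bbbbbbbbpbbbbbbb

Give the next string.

bbbbbbbbbbbbbbbbpbbbbbbbbbbbbbbb

φ(bbbbbbbbpbbbbbbb) expands symbol-by-symbol to bb bb bb bb bb bb bb bb pb bb bb bb bb bb bb bb; joining the 16 pieces gives the next term.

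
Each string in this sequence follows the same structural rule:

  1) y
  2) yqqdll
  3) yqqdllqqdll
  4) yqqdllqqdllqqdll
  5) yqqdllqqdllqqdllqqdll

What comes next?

Each term is the previous one with qqdll appended.
So the next term is yqqdllqqdllqqdllqqdll·qqdll.

yqqdllqqdllqqdllqqdllqqdll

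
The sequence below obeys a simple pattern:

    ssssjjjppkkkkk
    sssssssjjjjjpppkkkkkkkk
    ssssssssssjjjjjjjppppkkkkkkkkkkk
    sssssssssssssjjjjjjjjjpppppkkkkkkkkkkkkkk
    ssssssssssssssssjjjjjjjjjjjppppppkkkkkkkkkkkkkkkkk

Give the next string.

Reading off run lengths: s runs 4, 7, 10, 13, 16; j runs 3, 5, 7, 9, 11; p runs 2, 3, 4, 5, 6; k runs 5, 8, 11, 14, 17 — each is linear in n (n = 1, 2, …).
Setting n = 6 gives 19, 13, 7, 20 characters in each block.

sssssssssssssssssssjjjjjjjjjjjjjpppppppkkkkkkkkkkkkkkkkkkkk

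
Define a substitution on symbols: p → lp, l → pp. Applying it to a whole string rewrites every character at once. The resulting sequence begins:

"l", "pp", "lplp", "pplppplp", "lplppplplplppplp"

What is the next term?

pplppplplplppplppplppplplplppplp

φ(lplppplplplppplp) expands symbol-by-symbol to pp lp pp lp lp lp pp lp pp lp pp lp lp lp pp lp; joining the 16 pieces gives the next term.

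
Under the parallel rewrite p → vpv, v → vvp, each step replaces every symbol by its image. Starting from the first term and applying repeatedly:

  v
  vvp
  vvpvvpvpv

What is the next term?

vvpvvpvpvvvpvvpvpvvvpvpvvvp

Apply φ to vvpvvpvpv symbol by symbol: v→vvp, v→vvp, p→vpv, v→vvp, v→vvp, p→vpv, v→vvp, p→vpv, v→vvp; joined: vvp vvp vpv vvp vvp vpv vvp vpv vvp.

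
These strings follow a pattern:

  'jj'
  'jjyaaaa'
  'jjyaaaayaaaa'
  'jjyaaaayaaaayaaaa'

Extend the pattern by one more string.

jjyaaaayaaaayaaaayaaaa

Every step adds yaaaa to the end: s(k+1) = s(k)·yaaaa.
So the next term is jjyaaaayaaaayaaaa·yaaaa.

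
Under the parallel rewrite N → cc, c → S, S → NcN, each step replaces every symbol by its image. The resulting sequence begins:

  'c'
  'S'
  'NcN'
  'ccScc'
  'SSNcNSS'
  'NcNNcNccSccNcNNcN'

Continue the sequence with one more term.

ccSccccSccSSNcNSSccSccccScc

Applying the rule to each of the 17 symbols of NcNNcNccSccNcNNcN gives the pieces cc S cc cc S cc S S NcN S S cc S cc cc S cc, which concatenate to the answer.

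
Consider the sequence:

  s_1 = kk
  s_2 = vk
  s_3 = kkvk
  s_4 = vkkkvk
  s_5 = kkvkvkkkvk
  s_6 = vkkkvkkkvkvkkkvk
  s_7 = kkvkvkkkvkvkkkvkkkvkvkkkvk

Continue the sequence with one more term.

From term 3 onward, concatenate the second-to-last term with the last: kk·vk = kkvk, vk·kkvk = vkkkvk, …
Continuing: vkkkvkkkvkvkkkvk · kkvkvkkkvkvkkkvkkkvkvkkkvk gives term 8.

vkkkvkkkvkvkkkvkkkvkvkkkvkvkkkvkkkvkvkkkvk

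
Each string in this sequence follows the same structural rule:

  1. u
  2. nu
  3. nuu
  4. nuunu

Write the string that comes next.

nuununuu

From term 3 onward, concatenate the last term with the second-to-last: nu·u = nuu, nuu·nu = nuunu, …
So term 5 is nuunu·nuu.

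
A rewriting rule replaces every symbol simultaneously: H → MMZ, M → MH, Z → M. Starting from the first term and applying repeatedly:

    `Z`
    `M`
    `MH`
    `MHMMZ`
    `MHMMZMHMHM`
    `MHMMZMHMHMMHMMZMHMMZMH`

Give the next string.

MHMMZMHMHMMHMMZMHMMZMHMHMMZMHMHMMHMMZMHMHMMHMMZ

Replace each of the 22 characters of MHMMZMHMHMMHMMZMHMMZMH in place — MH MMZ MH MH M MH MMZ MH MMZ MH MH MMZ MH MH M MH MMZ MH MH M MH MMZ — and concatenate.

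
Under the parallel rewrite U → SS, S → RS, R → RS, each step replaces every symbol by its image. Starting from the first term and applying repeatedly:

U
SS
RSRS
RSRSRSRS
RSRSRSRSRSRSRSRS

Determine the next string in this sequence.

RSRSRSRSRSRSRSRSRSRSRSRSRSRSRSRS

φ(RSRSRSRSRSRSRSRS) expands symbol-by-symbol to RS RS RS RS RS RS RS RS RS RS RS RS RS RS RS RS; joining the 16 pieces gives the next term.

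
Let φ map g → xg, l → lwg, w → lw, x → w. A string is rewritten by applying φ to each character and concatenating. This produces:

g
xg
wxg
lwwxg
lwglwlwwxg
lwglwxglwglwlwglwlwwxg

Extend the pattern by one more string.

lwglwxglwglwwxglwglwxglwglwlwglwxglwglwlwglwlwwxg

Replace each of the 22 characters of lwglwxglwglwlwglwlwwxg in place — lwg lw xg lwg lw w xg lwg lw xg lwg lw lwg lw xg lwg lw lwg lw lw w xg — and concatenate.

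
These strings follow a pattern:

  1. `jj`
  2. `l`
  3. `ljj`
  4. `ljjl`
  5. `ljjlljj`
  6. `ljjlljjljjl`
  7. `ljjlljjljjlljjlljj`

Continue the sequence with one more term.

ljjlljjljjlljjlljjljjlljjljjl

Each term (from the third on) is the previous term followed by the one before it: term 3 = l·jj = ljj.
So term 8 is ljjlljjljjlljjlljj·ljjlljjljjl.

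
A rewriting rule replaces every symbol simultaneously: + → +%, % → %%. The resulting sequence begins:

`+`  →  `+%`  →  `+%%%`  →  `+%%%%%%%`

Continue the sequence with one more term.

Expanding +%%%%%%%: +→+%, %→%%, %→%%, %→%%, %→%%, %→%%, %→%%, %→%%. Concatenated: +% %% %% %% %% %% %% %%.

+%%%%%%%%%%%%%%%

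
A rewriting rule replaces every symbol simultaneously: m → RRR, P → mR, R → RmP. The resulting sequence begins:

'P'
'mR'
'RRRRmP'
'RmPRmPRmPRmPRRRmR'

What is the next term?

Rewriting the 17 symbols of RmPRmPRmPRmPRRRmR one by one yields RmP RRR mR RmP RRR mR RmP RRR mR RmP RRR mR RmP RmP RmP RRR RmP; concatenated:

RmPRRRmRRmPRRRmRRmPRRRmRRmPRRRmRRmPRmPRmPRRRRmP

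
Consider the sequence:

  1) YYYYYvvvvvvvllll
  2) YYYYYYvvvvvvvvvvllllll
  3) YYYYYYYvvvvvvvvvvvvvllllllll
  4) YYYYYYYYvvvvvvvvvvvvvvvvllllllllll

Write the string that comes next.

YYYYYYYYYvvvvvvvvvvvvvvvvvvvllllllllllll

Term n consists of n+2 Y's, followed by 3n-2 v's, followed by 2n-2 l's, where the shown terms are n = 3, 4, 5, 6.
Setting n = 7 gives 9, 19, 12 characters in each block.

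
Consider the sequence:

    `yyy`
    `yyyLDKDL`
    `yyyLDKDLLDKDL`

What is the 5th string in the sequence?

Every step adds LDKDL to the end: s(k+1) = s(k)·LDKDL.
From yyyLDKDLLDKDL, 2 further steps: yyyLDKDLLDKDL → yyyLDKDLLDKDLLDKDL → (answer).

yyyLDKDLLDKDLLDKDLLDKDL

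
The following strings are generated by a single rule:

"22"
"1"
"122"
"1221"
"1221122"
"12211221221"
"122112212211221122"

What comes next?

12211221221122112212211221221

From term 3 onward, concatenate the last term with the second-to-last: 1·22 = 122, 122·1 = 1221, …
Continuing: 122112212211221122 · 12211221221 gives term 8.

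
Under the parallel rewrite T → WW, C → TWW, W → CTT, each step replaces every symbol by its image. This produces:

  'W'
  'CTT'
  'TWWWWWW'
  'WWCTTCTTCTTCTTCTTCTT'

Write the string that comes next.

Applying the rule to each of the 20 symbols of WWCTTCTTCTTCTTCTTCTT gives the pieces CTT CTT TWW WW WW TWW WW WW TWW WW WW TWW WW WW TWW WW WW TWW WW WW, which concatenate to the answer.

CTTCTTTWWWWWWTWWWWWWTWWWWWWTWWWWWWTWWWWWWTWWWWWW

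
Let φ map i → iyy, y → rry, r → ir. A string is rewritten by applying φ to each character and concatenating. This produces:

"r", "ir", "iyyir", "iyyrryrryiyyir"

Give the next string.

iyyrryrryirirrryirirrryiyyrryrryiyyir

Replace each of the 14 characters of iyyrryrryiyyir in place — iyy rry rry ir ir rry ir ir rry iyy rry rry iyy ir — and concatenate.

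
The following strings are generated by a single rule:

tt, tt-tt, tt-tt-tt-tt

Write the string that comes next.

s(k+1) = s(k)·-·s(k) — each term doubles the last with '-' between the halves.
So the next term is two copies of tt-tt-tt-tt with '-' between the halves.

tt-tt-tt-tt-tt-tt-tt-tt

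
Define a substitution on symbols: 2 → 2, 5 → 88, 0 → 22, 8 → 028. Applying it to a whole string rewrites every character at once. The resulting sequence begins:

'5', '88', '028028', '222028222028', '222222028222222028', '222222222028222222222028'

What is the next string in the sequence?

222222222222028222222222222028

Replace each of the 24 characters of 222222222028222222222028 in place — 2 2 2 2 2 2 2 2 2 22 2 028 2 2 2 2 2 2 2 2 2 22 2 028 — and concatenate.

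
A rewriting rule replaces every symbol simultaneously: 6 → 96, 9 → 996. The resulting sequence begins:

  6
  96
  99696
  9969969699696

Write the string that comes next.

9969969699699696996969969969699696

φ(9969969699696) expands symbol-by-symbol to 996 996 96 996 996 96 996 96 996 996 96 996 96; joining the 13 pieces gives the next term.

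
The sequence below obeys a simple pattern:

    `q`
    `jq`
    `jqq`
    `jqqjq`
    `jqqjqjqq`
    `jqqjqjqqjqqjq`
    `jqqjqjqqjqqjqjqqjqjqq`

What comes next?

From term 3 onward, concatenate the last term with the second-to-last: jq·q = jqq, jqq·jq = jqqjq, …
So term 8 is jqqjqjqqjqqjqjqqjqjqq·jqqjqjqqjqqjq.

jqqjqjqqjqqjqjqqjqjqqjqqjqjqqjqqjq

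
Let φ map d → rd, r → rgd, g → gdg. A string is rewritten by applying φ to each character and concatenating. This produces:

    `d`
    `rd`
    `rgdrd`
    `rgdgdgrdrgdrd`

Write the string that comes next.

φ(rgdgdgrdrgdrd) expands symbol-by-symbol to rgd gdg rd gdg rd gdg rgd rd rgd gdg rd rgd rd; joining the 13 pieces gives the next term.

rgdgdgrdgdgrdgdgrgdrdrgdgdgrdrgdrd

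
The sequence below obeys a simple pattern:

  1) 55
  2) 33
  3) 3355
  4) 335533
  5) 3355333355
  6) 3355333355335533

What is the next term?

Each term (from the third on) is the previous term followed by the one before it: term 3 = 33·55 = 3355.
Continuing: 3355333355335533 · 3355333355 gives term 7.

33553333553355333355333355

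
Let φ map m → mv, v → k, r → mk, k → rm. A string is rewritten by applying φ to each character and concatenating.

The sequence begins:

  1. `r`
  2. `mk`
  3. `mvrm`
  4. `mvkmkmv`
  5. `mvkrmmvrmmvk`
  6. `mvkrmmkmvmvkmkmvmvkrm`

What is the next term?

Applying the rule to each of the 21 symbols of mvkrmmkmvmvkmkmvmvkrm gives the pieces mv k rm mk mv mv rm mv k mv k rm mv rm mv k mv k rm mk mv, which concatenate to the answer.

mvkrmmkmvmvrmmvkmvkrmmvrmmvkmvkrmmkmv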